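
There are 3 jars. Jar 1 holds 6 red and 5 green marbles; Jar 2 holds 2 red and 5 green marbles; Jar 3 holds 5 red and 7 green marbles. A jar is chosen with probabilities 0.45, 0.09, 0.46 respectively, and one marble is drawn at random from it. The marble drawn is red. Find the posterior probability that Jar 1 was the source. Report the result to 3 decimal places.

Posterior probability ≈ 0.530

P(red|Jar 1) = 0.5455; P(red|Jar 2) = 0.2857; P(red|Jar 3) = 0.4167.
Prior × likelihood for each source: 0.45·0.5455=0.2455, 0.09·0.2857=0.02571, 0.46·0.4167=0.1917. Summing gives P(red) = 0.46284.
P(Jar 1 | red) = 0.2455 / 0.46284 = 0.530.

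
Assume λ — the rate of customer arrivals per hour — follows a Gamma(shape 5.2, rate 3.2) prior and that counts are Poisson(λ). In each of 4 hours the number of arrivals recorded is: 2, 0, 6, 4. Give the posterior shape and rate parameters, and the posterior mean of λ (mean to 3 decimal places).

Posterior: Gamma(shape=17.2, rate=7.2); mean ≈ 2.389

The Poisson likelihood adds the total count to the shape and the number of exposure periods to the rate. Here ∑xᵢ = 12 and n = 4, so shape 5.2→17.2 and rate 3.2→7.2.
E[λ | data] = 17.2/7.2 = 2.389.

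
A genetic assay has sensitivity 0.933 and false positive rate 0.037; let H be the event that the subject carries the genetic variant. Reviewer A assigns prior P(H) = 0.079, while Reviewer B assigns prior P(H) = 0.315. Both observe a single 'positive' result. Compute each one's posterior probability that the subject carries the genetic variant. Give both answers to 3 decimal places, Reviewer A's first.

The likelihood ratio for a 'positive' result is 0.933/0.037 = 25.216.
Reviewer A: prior odds 0.079/0.921 = 0.085776; posterior odds 2.1630; posterior probability 0.684.
Reviewer B: prior odds 0.315/0.685 = 0.45985; posterior odds 11.596; posterior probability 0.921.

Reviewer A: 0.684; Reviewer B: 0.921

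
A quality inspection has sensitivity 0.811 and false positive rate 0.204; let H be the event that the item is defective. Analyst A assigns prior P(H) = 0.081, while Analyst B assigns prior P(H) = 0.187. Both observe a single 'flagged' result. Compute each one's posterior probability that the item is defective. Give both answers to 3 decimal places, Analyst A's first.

Analyst A: 0.259; Analyst B: 0.478

The likelihood ratio for a 'flagged' result is 0.811/0.204 = 3.9755.
Analyst A: prior odds 0.081/0.919 = 0.088139; posterior odds 0.35040; posterior probability 0.259.
Analyst B: prior odds 0.187/0.813 = 0.23001; posterior odds 0.91441; posterior probability 0.478.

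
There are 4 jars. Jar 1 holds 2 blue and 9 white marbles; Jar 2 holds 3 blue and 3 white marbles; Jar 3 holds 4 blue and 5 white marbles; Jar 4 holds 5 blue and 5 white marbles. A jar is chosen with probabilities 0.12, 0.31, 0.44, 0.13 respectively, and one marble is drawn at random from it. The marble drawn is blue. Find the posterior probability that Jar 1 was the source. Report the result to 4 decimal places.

Posterior probability ≈ 0.0499

P(blue|Jar 1) = 0.1818; P(blue|Jar 2) = 0.5; P(blue|Jar 3) = 0.4444; P(blue|Jar 4) = 0.5.
Prior × likelihood for each source: 0.12·0.1818=0.02182, 0.31·0.5=0.1550, 0.44·0.4444=0.1956, 0.13·0.5=0.06500. Summing gives P(blue) = 0.43737.
P(Jar 1 | blue) = 0.02182 / 0.43737 = 0.0499.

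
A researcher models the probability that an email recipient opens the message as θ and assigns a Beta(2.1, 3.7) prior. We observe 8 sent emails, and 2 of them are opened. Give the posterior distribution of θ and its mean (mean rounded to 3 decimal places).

Posterior: Beta(4.1, 9.7); mean ≈ 0.297

Observing 2 successes and 6 failures updates Beta(2.1, 3.7) by adding the success and failure counts to the two shape parameters: α = 2.1+2 = 4.1, β = 3.7+6 = 9.7.
Posterior mean = α/(α+β) = 4.1/13.8 = 0.297.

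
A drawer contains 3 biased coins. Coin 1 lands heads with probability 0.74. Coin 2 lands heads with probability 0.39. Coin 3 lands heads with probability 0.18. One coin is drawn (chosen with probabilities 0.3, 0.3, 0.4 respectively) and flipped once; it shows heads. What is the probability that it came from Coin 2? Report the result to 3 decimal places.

P(heads|C1) = 0.74; P(heads|C2) = 0.39; P(heads|C3) = 0.18.
Prior × likelihood for each source: 0.3·0.74=0.2220, 0.3·0.39=0.1170, 0.4·0.18=0.07200. Summing gives P(heads) = 0.41100.
P(Coin 2 | heads) = 0.1170 / 0.41100 = 0.285.

Posterior probability ≈ 0.285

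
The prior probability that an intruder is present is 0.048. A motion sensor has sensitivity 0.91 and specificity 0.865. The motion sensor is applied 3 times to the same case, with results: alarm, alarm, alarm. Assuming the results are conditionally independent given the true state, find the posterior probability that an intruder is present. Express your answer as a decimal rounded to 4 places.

Posterior P(H) ≈ 0.9392

With H the event that an intruder is present, the joint likelihood of the observed sequence is P(data|H) = 0.91·0.91·0.91 = 0.75357 and P(data|¬H) = 0.135·0.135·0.135 = 0.0024604.
Bayes: P(H|data) = 0.048·0.75357 / (0.048·0.75357 + 0.952·0.0024604) = 0.036171/0.038514 = 0.9392.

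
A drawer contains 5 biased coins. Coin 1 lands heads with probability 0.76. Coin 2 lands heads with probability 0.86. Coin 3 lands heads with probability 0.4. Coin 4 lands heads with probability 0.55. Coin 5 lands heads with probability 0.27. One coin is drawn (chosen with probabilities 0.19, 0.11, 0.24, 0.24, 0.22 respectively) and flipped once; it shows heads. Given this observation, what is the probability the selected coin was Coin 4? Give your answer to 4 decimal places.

Posterior probability ≈ 0.2508

P(heads|C1) = 0.76; P(heads|C2) = 0.86; P(heads|C3) = 0.4; P(heads|C4) = 0.55; P(heads|C5) = 0.27.
Prior × likelihood for each source: 0.19·0.76=0.1444, 0.11·0.86=0.09460, 0.24·0.4=0.09600, 0.24·0.55=0.1320, 0.22·0.27=0.05940. Summing gives P(heads) = 0.52640.
P(Coin 4 | heads) = 0.1320 / 0.52640 = 0.2508.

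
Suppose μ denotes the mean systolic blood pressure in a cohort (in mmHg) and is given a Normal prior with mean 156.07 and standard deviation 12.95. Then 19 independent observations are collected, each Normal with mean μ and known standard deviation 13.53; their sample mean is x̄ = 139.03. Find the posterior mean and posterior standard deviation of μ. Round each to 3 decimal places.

Prior precision 1/τ₀² = 1/12.95² = 0.00596294; data precision n/σ² = 19/13.53² = 0.103791.
Posterior precision = 0.00596294 + 0.103791 = 0.109754, giving posterior SD = 1/√0.109754 = 3.018.
Posterior mean = (0.00596294·156.07 + 0.103791·139.03) / 0.109754 = 139.956.

Posterior mean ≈ 139.956; posterior SD ≈ 3.018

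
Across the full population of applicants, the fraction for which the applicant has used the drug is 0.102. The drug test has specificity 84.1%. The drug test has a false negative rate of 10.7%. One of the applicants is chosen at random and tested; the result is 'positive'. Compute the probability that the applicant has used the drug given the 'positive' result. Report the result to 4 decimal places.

P(H | E) ≈ 0.3895

Write H for 'the applicant has used the drug'. Prior odds H:¬H = 0.102/0.898 = 0.11359. For the 'positive' outcome, the likelihood ratio is 0.893/0.159 = 5.6164.
Posterior odds = 0.11359 × 5.6164 = 0.63794, so P(H|E) = 0.63794/(1+0.63794) = 0.3895.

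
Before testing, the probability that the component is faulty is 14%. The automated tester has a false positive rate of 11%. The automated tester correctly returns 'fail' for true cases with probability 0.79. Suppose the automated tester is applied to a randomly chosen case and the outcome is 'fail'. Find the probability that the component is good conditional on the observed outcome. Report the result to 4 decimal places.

Write H for 'the component is faulty'. Prior odds H:¬H = 0.14/0.86 = 0.16279. For the 'fail' outcome, the likelihood ratio is 0.79/0.11 = 7.1818.
Posterior odds = 0.16279 × 7.1818 = 1.1691, so P(H|E) = 1.1691/(1+1.1691) = 0.5390. Then P(¬H|E) = 1 − 0.5390 = 0.4610.

P(¬H | E) ≈ 0.4610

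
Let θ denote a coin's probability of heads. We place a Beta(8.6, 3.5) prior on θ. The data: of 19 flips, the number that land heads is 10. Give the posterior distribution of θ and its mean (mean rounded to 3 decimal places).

Observing 10 successes and 9 failures updates Beta(8.6, 3.5) by adding the success and failure counts to the two shape parameters: α = 8.6+10 = 18.6, β = 3.5+9 = 12.5.
Posterior mean = α/(α+β) = 18.6/31.1 = 0.598.

Posterior: Beta(18.6, 12.5); mean ≈ 0.598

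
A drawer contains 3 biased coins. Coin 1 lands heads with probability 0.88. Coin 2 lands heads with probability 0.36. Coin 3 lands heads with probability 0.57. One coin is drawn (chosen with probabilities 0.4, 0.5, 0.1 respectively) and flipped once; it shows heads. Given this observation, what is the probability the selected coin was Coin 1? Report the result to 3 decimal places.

P(heads|C1) = 0.88; P(heads|C2) = 0.36; P(heads|C3) = 0.57.
Prior × likelihood for each source: 0.4·0.88=0.3520, 0.5·0.36=0.1800, 0.1·0.57=0.05700. Summing gives P(heads) = 0.58900.
P(Coin 1 | heads) = 0.3520 / 0.58900 = 0.598.

Posterior probability ≈ 0.598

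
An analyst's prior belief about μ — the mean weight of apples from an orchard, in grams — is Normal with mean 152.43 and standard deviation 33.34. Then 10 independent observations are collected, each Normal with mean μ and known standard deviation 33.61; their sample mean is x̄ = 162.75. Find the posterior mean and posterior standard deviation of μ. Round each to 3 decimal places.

Prior precision 1/τ₀² = 1/33.34² = 0.00089964; data precision n/σ² = 10/33.61² = 0.00885244.
Posterior precision = 0.00089964 + 0.00885244 = 0.00975208, giving posterior SD = 1/√0.00975208 = 10.126.
Posterior mean = (0.00089964·152.43 + 0.00885244·162.75) / 0.00975208 = 161.798.

Posterior mean ≈ 161.798; posterior SD ≈ 10.126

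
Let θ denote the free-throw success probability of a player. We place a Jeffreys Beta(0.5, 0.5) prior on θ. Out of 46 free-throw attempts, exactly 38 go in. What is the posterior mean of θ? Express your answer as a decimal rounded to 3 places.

Posterior mean ≈ 0.819

Observing 38 successes and 8 failures updates Beta(0.5, 0.5) by adding the success and failure counts to the two shape parameters: α = 0.5+38 = 38.5, β = 0.5+8 = 8.5.
Posterior mean = α/(α+β) = 38.5/47 = 0.819.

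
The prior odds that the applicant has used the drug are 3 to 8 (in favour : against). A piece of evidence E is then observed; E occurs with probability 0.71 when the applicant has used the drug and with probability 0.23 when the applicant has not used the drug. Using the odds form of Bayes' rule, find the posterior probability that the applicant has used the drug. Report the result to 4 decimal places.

Prior odds = 3/8 = 0.37500.
Likelihood ratio for E = 0.71/0.23 = 3.0870.
Posterior odds = prior odds × LR = 1.1576.
Posterior probability = odds/(1+odds) = 1.1576/2.1576 = 0.5365.

Posterior probability ≈ 0.5365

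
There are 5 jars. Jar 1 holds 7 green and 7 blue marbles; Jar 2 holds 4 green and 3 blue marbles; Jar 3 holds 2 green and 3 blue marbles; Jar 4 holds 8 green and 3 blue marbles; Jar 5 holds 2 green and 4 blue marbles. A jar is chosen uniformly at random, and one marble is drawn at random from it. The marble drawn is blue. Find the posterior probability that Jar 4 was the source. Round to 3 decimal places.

Posterior probability ≈ 0.111

Tabulate prior·likelihood by source: [1] prior 0.2, lik 0.5, product 0.1000; [2] prior 0.2, lik 0.4286, product 0.08571; [3] prior 0.2, lik 0.6, product 0.1200; [4] prior 0.2, lik 0.2727, product 0.05455; [5] prior 0.2, lik 0.6667, product 0.1333.
Normalizing constant = 0.49359; the posterior for Jar 4 is its product over the sum, 0.05455/0.49359 = 0.111.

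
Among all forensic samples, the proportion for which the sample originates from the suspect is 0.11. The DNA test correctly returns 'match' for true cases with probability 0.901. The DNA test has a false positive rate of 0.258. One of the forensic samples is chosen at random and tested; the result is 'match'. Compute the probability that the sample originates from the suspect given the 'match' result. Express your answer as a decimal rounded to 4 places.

P(H | E) ≈ 0.3015

Let H be the event that the sample originates from the suspect. P(H) = 0.11, so P(¬H) = 0.89. With E the 'match' result, P(E|H) = 0.901 and P(E|¬H) = 0.258.
P(E) = 0.901·0.11 + 0.258·0.89 = 0.099110 + 0.22962 = 0.32873.
By Bayes' theorem, P(H|E) = 0.099110 / 0.32873 = 0.3015.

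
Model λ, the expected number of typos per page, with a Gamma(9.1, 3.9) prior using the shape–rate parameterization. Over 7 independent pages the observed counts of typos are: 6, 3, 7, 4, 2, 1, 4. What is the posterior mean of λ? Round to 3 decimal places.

Total count ∑xᵢ = 27 over n = 7 pages.
Gamma is conjugate to the Poisson likelihood: posterior is Gamma(shape = 9.1+27 = 36.1, rate = 3.9+7 = 10.9).
Posterior mean = shape/rate = 36.1/10.9 = 3.312.

Posterior mean ≈ 3.312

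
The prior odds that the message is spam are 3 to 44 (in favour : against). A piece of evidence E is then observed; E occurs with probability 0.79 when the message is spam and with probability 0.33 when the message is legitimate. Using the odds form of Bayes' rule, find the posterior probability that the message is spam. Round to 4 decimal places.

Posterior probability ≈ 0.1403

Prior odds = 3/44 = 0.068182.
Likelihood ratio for E = 0.79/0.33 = 2.3939.
Posterior odds = prior odds × LR = 0.16322.
Posterior probability = odds/(1+odds) = 0.16322/1.1632 = 0.1403.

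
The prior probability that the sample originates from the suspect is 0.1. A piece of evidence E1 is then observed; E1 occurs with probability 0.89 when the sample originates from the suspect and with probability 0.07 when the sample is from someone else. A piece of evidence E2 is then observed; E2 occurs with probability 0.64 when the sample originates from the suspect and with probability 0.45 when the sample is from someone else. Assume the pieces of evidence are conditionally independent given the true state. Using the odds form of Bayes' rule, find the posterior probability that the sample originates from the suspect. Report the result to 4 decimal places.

Prior odds = 0.1/(1−0.1) = 0.11111. In log-odds, ln(0.11111) = -2.1972.
Add log likelihood ratios: ln(12.714) + ln(1.4222) = 2.8949.
Posterior log-odds = 0.69772, so posterior odds = exp(0.69772) = 2.0092. Converting, P(H|E) = 2.0092/3.0092 = 0.6677.

Posterior probability ≈ 0.6677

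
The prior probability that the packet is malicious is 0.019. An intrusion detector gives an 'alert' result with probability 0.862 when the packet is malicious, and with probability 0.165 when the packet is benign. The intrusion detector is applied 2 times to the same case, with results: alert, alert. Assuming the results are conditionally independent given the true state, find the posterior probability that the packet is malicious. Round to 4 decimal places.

Let H be the event that the packet is malicious; start with P(H) = 0.019. P('alert'|H) = 0.862, P('alert'|¬H) = 0.165.
Update on result 1 ('alert'): P(H) ← 0.862·0.0190 / (0.862·0.0190 + 0.165·0.9810) = 0.016378/0.17824 = 0.0919.
Update on result 2 ('alert'): P(H) ← 0.862·0.0919 / (0.862·0.0919 + 0.165·0.9081) = 0.079206/0.22904 = 0.3458.

Posterior P(H) ≈ 0.3458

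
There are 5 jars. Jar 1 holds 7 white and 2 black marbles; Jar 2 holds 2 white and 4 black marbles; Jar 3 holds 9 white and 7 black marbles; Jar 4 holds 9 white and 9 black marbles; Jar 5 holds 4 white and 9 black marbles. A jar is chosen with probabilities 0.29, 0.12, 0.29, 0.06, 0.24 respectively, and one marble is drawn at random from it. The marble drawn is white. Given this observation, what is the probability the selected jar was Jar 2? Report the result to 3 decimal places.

P(white|Jar 1) = 0.7778; P(white|Jar 2) = 0.3333; P(white|Jar 3) = 0.5625; P(white|Jar 4) = 0.5; P(white|Jar 5) = 0.3077.
Prior × likelihood for each source: 0.29·0.7778=0.2256, 0.12·0.3333=0.04000, 0.29·0.5625=0.1631, 0.06·0.5=0.03000, 0.24·0.3077=0.07385. Summing gives P(white) = 0.53253.
P(Jar 2 | white) = 0.04000 / 0.53253 = 0.075.

Posterior probability ≈ 0.075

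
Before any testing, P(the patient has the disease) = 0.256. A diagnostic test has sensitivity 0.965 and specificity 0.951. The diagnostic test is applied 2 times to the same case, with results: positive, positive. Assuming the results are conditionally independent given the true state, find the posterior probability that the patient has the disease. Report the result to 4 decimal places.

With H the event that the patient has the disease, the joint likelihood of the observed sequence is P(data|H) = 0.965·0.965 = 0.93122 and P(data|¬H) = 0.049·0.049 = 0.0024010.
Bayes: P(H|data) = 0.256·0.93122 / (0.256·0.93122 + 0.744·0.0024010) = 0.23839/0.24018 = 0.9926.

Posterior P(H) ≈ 0.9926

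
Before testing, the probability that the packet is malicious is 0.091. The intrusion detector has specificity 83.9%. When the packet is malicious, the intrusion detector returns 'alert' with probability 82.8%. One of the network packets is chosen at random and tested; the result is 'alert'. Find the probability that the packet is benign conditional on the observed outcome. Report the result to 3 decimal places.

P(¬H | E) ≈ 0.660

Let H be the event that the packet is malicious. P(H) = 0.091, so P(¬H) = 0.909. With E the 'alert' result, P(E|H) = 0.828 and P(E|¬H) = 0.161.
P(E) = 0.828·0.091 + 0.161·0.909 = 0.075348 + 0.14635 = 0.22170.
By Bayes' theorem, P(H|E) = 0.075348 / 0.22170 = 0.340. Hence P(¬H|E) = 1 − 0.340 = 0.660.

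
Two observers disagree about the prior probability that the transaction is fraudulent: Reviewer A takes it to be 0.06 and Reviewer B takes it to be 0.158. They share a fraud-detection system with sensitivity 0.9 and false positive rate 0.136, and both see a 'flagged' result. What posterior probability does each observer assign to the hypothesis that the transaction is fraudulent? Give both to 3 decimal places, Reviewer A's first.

The likelihood ratio for a 'flagged' result is 0.9/0.136 = 6.6176.
Reviewer A: prior odds 0.06/0.94 = 0.063830; posterior odds 0.42240; posterior probability 0.297.
Reviewer B: prior odds 0.158/0.842 = 0.18765; posterior odds 1.2418; posterior probability 0.554.

Reviewer A: 0.297; Reviewer B: 0.554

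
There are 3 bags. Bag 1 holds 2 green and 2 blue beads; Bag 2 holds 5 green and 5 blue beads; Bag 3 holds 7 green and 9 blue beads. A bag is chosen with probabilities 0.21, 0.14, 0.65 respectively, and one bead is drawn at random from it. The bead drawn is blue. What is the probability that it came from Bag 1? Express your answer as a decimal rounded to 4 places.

Posterior probability ≈ 0.1942

P(blue|Bag 1) = 0.5; P(blue|Bag 2) = 0.5; P(blue|Bag 3) = 0.5625.
Prior × likelihood for each source: 0.21·0.5=0.1050, 0.14·0.5=0.07000, 0.65·0.5625=0.3656. Summing gives P(blue) = 0.54063.
P(Bag 1 | blue) = 0.1050 / 0.54063 = 0.1942.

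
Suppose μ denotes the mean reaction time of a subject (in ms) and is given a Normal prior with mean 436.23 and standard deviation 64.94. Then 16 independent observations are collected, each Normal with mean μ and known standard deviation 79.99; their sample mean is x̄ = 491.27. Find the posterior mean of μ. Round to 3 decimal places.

Prior precision 1/τ₀² = 1/64.94² = 0.00023712; data precision n/σ² = 16/79.99² = 0.00250063.
Posterior precision = 0.00023712 + 0.00250063 = 0.00273775.
Posterior mean = (0.00023712·436.23 + 0.00250063·491.27) / 0.00273775 = 486.503.

Posterior mean ≈ 486.503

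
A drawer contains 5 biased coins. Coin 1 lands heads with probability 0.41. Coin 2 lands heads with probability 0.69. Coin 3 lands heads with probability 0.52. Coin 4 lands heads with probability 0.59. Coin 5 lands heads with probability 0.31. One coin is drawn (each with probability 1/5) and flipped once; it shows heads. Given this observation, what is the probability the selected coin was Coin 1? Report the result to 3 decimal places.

Tabulate prior·likelihood by source: [1] prior 0.2, lik 0.41, product 0.08200; [2] prior 0.2, lik 0.69, product 0.1380; [3] prior 0.2, lik 0.52, product 0.1040; [4] prior 0.2, lik 0.59, product 0.1180; [5] prior 0.2, lik 0.31, product 0.06200.
Normalizing constant = 0.50400; the posterior for Coin 1 is its product over the sum, 0.08200/0.50400 = 0.163.

Posterior probability ≈ 0.163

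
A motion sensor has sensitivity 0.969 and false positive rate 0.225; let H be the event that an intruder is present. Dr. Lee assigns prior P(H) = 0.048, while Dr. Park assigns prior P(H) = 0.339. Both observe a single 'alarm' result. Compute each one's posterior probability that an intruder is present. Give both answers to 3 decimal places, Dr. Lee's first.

Dr. Lee: 0.178; Dr. Park: 0.688

P('+'|H) = 0.969, P('+'|¬H) = 0.225.
Dr. Lee: numerator 0.969·0.048 = 0.046512; evidence = 0.046512+0.225·0.952 = 0.26071; posterior = 0.178.
Dr. Park: numerator 0.969·0.339 = 0.32849; evidence = 0.32849+0.225·0.661 = 0.47722; posterior = 0.688.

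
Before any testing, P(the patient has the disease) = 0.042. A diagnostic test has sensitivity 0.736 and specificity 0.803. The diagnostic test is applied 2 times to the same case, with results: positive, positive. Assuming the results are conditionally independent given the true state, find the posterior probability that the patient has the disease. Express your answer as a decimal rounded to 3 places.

Let H be the event that the patient has the disease; start with P(H) = 0.042. P('positive'|H) = 0.736, P('positive'|¬H) = 0.197.
Update on result 1 ('positive'): P(H) ← 0.736·0.0420 / (0.736·0.0420 + 0.197·0.9580) = 0.030912/0.21964 = 0.1407.
Update on result 2 ('positive'): P(H) ← 0.736·0.1407 / (0.736·0.1407 + 0.197·0.8593) = 0.10359/0.27286 = 0.3796.

Posterior P(H) ≈ 0.380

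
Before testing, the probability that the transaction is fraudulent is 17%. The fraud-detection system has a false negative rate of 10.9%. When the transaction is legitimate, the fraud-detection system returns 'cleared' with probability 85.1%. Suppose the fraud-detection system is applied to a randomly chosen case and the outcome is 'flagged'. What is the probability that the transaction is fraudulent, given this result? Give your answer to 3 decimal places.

P(H | E) ≈ 0.551

Let H be the event that the transaction is fraudulent. P(H) = 0.17, so P(¬H) = 0.83. With E the 'flagged' result, P(E|H) = 0.891 and P(E|¬H) = 0.149.
P(E) = 0.891·0.17 + 0.149·0.83 = 0.15147 + 0.12367 = 0.27514.
By Bayes' theorem, P(H|E) = 0.15147 / 0.27514 = 0.551.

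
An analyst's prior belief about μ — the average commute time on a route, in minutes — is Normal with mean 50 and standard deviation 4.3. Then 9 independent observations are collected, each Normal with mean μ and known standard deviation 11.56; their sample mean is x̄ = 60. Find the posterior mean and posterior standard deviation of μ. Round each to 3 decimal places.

Posterior mean ≈ 55.546; posterior SD ≈ 2.870

With known σ, the Normal prior is conjugate. Weight on the data is w = (n/σ²)/(n/σ² + 1/τ₀²) = 0.0673483/(0.0673483+0.0540833) = 0.55462.
Posterior mean = w·x̄ + (1−w)·μ₀ = 0.55462·60 + 0.44538·50 = 55.546. Posterior variance = 1/(0.0673483+0.0540833) = 8.23509, so SD = 2.870.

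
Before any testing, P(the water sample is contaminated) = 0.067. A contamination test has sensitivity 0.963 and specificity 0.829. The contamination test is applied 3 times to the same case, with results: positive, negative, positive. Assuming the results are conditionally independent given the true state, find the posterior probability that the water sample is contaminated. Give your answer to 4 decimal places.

Posterior P(H) ≈ 0.0923

Let H be the event that the water sample is contaminated; start with P(H) = 0.067. P('positive'|H) = 0.963, P('positive'|¬H) = 0.171.
Update on result 1 ('positive'): P(H) ← 0.963·0.0670 / (0.963·0.0670 + 0.171·0.9330) = 0.064521/0.22406 = 0.2880.
Update on result 2 ('negative'): P(H) ← 0.037·0.2880 / (0.037·0.2880 + 0.829·0.7120) = 0.010654/0.60094 = 0.0177.
Update on result 3 ('positive'): P(H) ← 0.963·0.0177 / (0.963·0.0177 + 0.171·0.9823) = 0.017074/0.18504 = 0.0923.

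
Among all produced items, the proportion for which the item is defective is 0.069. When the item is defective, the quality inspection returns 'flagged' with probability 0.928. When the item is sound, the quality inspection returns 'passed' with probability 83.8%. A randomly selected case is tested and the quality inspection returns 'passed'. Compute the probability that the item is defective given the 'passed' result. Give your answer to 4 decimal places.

Write H for 'the item is defective'. Prior odds H:¬H = 0.069/0.931 = 0.074114. For the 'passed' outcome, the likelihood ratio is 0.072/0.838 = 0.085919.
Posterior odds = 0.074114 × 0.085919 = 0.0063678, so P(H|E) = 0.0063678/(1+0.0063678) = 0.0063.

P(H | E) ≈ 0.0063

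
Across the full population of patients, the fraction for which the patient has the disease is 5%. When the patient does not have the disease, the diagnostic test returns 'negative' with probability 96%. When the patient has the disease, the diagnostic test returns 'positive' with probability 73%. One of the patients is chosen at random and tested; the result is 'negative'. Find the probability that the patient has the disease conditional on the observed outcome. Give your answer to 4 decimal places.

P(H | E) ≈ 0.0146

Write H for 'the patient has the disease'. Prior odds H:¬H = 0.05/0.95 = 0.052632. For the 'negative' outcome, the likelihood ratio is 0.27/0.96 = 0.28125.
Posterior odds = 0.052632 × 0.28125 = 0.014803, so P(H|E) = 0.014803/(1+0.014803) = 0.0146.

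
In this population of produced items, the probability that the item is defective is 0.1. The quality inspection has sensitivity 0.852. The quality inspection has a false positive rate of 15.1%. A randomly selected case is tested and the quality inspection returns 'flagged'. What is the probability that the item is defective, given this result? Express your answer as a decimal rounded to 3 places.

P(H | E) ≈ 0.385

Write H for 'the item is defective'. Prior odds H:¬H = 0.1/0.9 = 0.11111. For the 'flagged' outcome, the likelihood ratio is 0.852/0.151 = 5.6424.
Posterior odds = 0.11111 × 5.6424 = 0.62693, so P(H|E) = 0.62693/(1+0.62693) = 0.385.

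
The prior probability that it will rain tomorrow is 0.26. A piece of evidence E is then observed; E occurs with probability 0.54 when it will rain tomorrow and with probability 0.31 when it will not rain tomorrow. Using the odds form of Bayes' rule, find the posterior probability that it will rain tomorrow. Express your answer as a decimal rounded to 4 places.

Posterior probability ≈ 0.3797

Prior odds = 0.26/(1−0.26) = 0.35135.
Likelihood ratio for E = 0.54/0.31 = 1.7419.
Posterior odds = prior odds × LR = 0.61203.
Posterior probability = odds/(1+odds) = 0.61203/1.6120 = 0.3797.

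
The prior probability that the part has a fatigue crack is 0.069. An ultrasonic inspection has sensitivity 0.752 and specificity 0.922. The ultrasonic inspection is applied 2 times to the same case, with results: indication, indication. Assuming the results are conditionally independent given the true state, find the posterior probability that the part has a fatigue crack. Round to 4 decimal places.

Posterior P(H) ≈ 0.8732

Let H be the event that the part has a fatigue crack; start with P(H) = 0.069. P('indication'|H) = 0.752, P('indication'|¬H) = 0.078.
Update on result 1 ('indication'): P(H) ← 0.752·0.0690 / (0.752·0.0690 + 0.078·0.9310) = 0.051888/0.12451 = 0.4168.
Update on result 2 ('indication'): P(H) ← 0.752·0.4168 / (0.752·0.4168 + 0.078·0.5832) = 0.31340/0.35889 = 0.8732.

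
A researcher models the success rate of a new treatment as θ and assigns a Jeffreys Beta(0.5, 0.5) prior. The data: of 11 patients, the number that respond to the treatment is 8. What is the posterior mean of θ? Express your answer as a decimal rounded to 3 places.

Observing 8 successes and 3 failures updates Beta(0.5, 0.5) by adding the success and failure counts to the two shape parameters: α = 0.5+8 = 8.5, β = 0.5+3 = 3.5.
Posterior mean = α/(α+β) = 8.5/12 = 0.708.

Posterior mean ≈ 0.708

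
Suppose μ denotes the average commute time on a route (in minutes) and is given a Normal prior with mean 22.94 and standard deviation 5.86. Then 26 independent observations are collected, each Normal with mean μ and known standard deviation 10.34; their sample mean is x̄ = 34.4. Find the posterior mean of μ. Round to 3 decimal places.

Prior precision 1/τ₀² = 1/5.86² = 0.0291209; data precision n/σ² = 26/10.34² = 0.243182.
Posterior precision = 0.0291209 + 0.243182 = 0.272303.
Posterior mean = (0.0291209·22.94 + 0.243182·34.4) / 0.272303 = 33.174.

Posterior mean ≈ 33.174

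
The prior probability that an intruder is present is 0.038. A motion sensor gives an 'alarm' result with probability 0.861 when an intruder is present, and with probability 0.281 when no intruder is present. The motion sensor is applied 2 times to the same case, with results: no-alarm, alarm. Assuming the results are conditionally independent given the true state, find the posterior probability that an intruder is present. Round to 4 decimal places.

Posterior P(H) ≈ 0.0229

Let H be the event that an intruder is present; start with P(H) = 0.038. P('alarm'|H) = 0.861, P('alarm'|¬H) = 0.281.
Update on result 1 ('no-alarm'): P(H) ← 0.139·0.0380 / (0.139·0.0380 + 0.719·0.9620) = 0.0052820/0.69696 = 0.0076.
Update on result 2 ('alarm'): P(H) ← 0.861·0.0076 / (0.861·0.0076 + 0.281·0.9924) = 0.0065252/0.28540 = 0.0229.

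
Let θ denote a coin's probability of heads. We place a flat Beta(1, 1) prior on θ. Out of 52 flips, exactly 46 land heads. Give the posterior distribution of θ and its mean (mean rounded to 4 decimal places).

Posterior: Beta(47, 7); mean ≈ 0.8704

Observing 46 successes and 6 failures updates Beta(1, 1) by adding the success and failure counts to the two shape parameters: α = 1+46 = 47, β = 1+6 = 7.
E[θ | data] = 47/(47+7) = 0.8704.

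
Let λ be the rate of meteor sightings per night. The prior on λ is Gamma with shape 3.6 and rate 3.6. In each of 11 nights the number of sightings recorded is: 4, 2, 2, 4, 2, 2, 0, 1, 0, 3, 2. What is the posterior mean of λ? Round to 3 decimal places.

Posterior mean ≈ 1.753

Total count ∑xᵢ = 22 over n = 11 nights.
Gamma is conjugate to the Poisson likelihood: posterior is Gamma(shape = 3.6+22 = 25.6, rate = 3.6+11 = 14.6).
Posterior mean = shape/rate = 25.6/14.6 = 1.753.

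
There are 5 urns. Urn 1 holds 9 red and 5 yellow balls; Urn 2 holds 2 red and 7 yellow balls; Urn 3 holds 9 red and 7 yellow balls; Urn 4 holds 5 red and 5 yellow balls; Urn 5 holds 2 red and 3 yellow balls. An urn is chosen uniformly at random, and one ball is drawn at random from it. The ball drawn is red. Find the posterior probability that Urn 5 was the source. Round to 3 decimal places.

Tabulate prior·likelihood by source: [1] prior 0.2, lik 0.6429, product 0.1286; [2] prior 0.2, lik 0.2222, product 0.04444; [3] prior 0.2, lik 0.5625, product 0.1125; [4] prior 0.2, lik 0.5, product 0.1000; [5] prior 0.2, lik 0.4, product 0.08000.
Normalizing constant = 0.46552; the posterior for Urn 5 is its product over the sum, 0.08000/0.46552 = 0.172.

Posterior probability ≈ 0.172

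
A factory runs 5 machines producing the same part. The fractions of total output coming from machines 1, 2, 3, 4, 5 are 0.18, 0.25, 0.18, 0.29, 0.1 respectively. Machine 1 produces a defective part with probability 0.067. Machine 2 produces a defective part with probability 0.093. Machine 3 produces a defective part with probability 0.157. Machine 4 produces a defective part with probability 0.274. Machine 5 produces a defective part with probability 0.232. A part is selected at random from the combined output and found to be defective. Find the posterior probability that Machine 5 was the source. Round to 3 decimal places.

Posterior probability ≈ 0.140

P(defective|M1) = 0.067; P(defective|M2) = 0.093; P(defective|M3) = 0.157; P(defective|M4) = 0.274; P(defective|M5) = 0.232.
Prior × likelihood for each source: 0.18·0.067=0.01206, 0.25·0.093=0.02325, 0.18·0.157=0.02826, 0.29·0.274=0.07946, 0.1·0.232=0.02320. Summing gives P(defective) = 0.16623.
P(Machine 5 | defective) = 0.02320 / 0.16623 = 0.140.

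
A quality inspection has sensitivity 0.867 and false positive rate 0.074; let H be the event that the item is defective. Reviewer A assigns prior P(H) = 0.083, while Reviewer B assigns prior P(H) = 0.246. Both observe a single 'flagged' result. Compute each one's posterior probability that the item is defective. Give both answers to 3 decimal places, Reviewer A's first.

The likelihood ratio for a 'flagged' result is 0.867/0.074 = 11.716.
Reviewer A: prior odds 0.083/0.917 = 0.090513; posterior odds 1.0605; posterior probability 0.515.
Reviewer B: prior odds 0.246/0.754 = 0.32626; posterior odds 3.8225; posterior probability 0.793.

Reviewer A: 0.515; Reviewer B: 0.793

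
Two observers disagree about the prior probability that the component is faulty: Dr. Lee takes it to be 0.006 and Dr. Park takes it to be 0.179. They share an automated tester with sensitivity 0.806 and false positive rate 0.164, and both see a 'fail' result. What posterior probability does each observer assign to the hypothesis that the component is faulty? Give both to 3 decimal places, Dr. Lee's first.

Dr. Lee: 0.029; Dr. Park: 0.517

P('+'|H) = 0.806, P('+'|¬H) = 0.164.
Dr. Lee: numerator 0.806·0.006 = 0.0048360; evidence = 0.0048360+0.164·0.994 = 0.16785; posterior = 0.029.
Dr. Park: numerator 0.806·0.179 = 0.14427; evidence = 0.14427+0.164·0.821 = 0.27892; posterior = 0.517.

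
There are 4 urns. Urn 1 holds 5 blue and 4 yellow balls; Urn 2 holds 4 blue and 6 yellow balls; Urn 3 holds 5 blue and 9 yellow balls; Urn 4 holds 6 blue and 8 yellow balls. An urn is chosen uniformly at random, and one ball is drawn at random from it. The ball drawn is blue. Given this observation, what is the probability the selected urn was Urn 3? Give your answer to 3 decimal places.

P(blue|Urn 1) = 0.5556; P(blue|Urn 2) = 0.4; P(blue|Urn 3) = 0.3571; P(blue|Urn 4) = 0.4286.
Prior × likelihood for each source: 0.25·0.5556=0.1389, 0.25·0.4=0.1000, 0.25·0.3571=0.08929, 0.25·0.4286=0.1071. Summing gives P(blue) = 0.43532.
P(Urn 3 | blue) = 0.08929 / 0.43532 = 0.205.

Posterior probability ≈ 0.205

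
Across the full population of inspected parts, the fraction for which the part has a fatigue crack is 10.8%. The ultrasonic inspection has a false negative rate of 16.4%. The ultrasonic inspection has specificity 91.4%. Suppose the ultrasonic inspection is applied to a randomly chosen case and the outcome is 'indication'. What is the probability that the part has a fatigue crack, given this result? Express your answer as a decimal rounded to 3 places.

Let H be the event that the part has a fatigue crack. P(H) = 0.108, so P(¬H) = 0.892. With E the 'indication' result, P(E|H) = 0.836 and P(E|¬H) = 0.086.
P(E) = 0.836·0.108 + 0.086·0.892 = 0.090288 + 0.076712 = 0.16700.
By Bayes' theorem, P(H|E) = 0.090288 / 0.16700 = 0.541.

P(H | E) ≈ 0.541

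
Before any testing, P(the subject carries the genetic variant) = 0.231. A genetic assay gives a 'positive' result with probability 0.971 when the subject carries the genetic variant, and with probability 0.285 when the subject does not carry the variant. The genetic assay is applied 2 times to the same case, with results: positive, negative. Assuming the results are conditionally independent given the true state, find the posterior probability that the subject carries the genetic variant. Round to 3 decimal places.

Posterior P(H) ≈ 0.040

Let H be the event that the subject carries the genetic variant; start with P(H) = 0.231. P('positive'|H) = 0.971, P('positive'|¬H) = 0.285.
Update on result 1 ('positive'): P(H) ← 0.971·0.2310 / (0.971·0.2310 + 0.285·0.7690) = 0.22430/0.44347 = 0.5058.
Update on result 2 ('negative'): P(H) ← 0.029·0.5058 / (0.029·0.5058 + 0.715·0.4942) = 0.014668/0.36803 = 0.0399.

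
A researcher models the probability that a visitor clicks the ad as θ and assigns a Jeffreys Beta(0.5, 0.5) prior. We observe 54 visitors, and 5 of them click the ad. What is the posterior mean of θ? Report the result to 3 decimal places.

Posterior mean ≈ 0.100

The binomial likelihood is conjugate to the Beta prior: with 5 successes and 49 failures, the posterior is Beta(0.5+5, 0.5+49) = Beta(5.5, 49.5).
Posterior mean = α/(α+β) = 5.5/55 = 0.100.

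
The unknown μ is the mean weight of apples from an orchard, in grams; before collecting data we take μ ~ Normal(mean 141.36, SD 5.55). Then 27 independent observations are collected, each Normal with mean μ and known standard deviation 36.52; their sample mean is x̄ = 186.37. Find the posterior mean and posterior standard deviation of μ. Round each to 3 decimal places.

Posterior mean ≈ 158.647; posterior SD ≈ 4.356

Prior precision 1/τ₀² = 1/5.55² = 0.0324649; data precision n/σ² = 27/36.52² = 0.0202443.
Posterior precision = 0.0324649 + 0.0202443 = 0.0527092, giving posterior SD = 1/√0.0527092 = 4.356.
Posterior mean = (0.0324649·141.36 + 0.0202443·186.37) / 0.0527092 = 158.647.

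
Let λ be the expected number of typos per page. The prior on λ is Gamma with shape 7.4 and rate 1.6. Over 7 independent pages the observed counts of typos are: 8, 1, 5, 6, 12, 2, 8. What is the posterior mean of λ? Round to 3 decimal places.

Total count ∑xᵢ = 42 over n = 7 pages.
Gamma is conjugate to the Poisson likelihood: posterior is Gamma(shape = 7.4+42 = 49.4, rate = 1.6+7 = 8.6).
Posterior mean = shape/rate = 49.4/8.6 = 5.744.

Posterior mean ≈ 5.744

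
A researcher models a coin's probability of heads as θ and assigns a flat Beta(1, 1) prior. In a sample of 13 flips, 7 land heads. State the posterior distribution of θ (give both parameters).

Observing 7 successes and 6 failures updates Beta(1, 1) by adding the success and failure counts to the two shape parameters: α = 1+7 = 8, β = 1+6 = 7.

Posterior: Beta(8, 7)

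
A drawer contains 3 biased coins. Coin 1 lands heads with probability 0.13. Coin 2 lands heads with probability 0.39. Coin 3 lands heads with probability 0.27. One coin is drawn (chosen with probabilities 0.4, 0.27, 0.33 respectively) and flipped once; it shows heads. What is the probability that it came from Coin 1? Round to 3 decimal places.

Posterior probability ≈ 0.211

Tabulate prior·likelihood by source: [1] prior 0.4, lik 0.13, product 0.05200; [2] prior 0.27, lik 0.39, product 0.1053; [3] prior 0.33, lik 0.27, product 0.08910.
Normalizing constant = 0.24640; the posterior for Coin 1 is its product over the sum, 0.05200/0.24640 = 0.211.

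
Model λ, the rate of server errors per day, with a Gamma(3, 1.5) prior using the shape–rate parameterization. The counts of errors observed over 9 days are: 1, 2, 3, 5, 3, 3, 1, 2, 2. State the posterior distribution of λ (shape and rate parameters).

Total count ∑xᵢ = 22 over n = 9 days.
Gamma is conjugate to the Poisson likelihood: posterior is Gamma(shape = 3+22 = 25, rate = 1.5+9 = 10.5).

Posterior: Gamma(shape=25, rate=10.5)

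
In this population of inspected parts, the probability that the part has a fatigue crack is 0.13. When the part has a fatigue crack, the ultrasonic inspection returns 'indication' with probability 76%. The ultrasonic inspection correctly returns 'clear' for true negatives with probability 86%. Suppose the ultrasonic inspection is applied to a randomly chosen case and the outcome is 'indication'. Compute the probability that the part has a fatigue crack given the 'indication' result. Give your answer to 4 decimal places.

Write H for 'the part has a fatigue crack'. Prior odds H:¬H = 0.13/0.87 = 0.14943. For the 'indication' outcome, the likelihood ratio is 0.76/0.14 = 5.4286.
Posterior odds = 0.14943 × 5.4286 = 0.81117, so P(H|E) = 0.81117/(1+0.81117) = 0.4479.

P(H | E) ≈ 0.4479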